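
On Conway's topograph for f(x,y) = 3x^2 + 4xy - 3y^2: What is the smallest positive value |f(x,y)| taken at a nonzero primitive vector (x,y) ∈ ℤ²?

river: ρ → (-3,2,4)
river: ρ → (4,6,-1)
river: ρ → (-1,6,4)
river: ρ → (4,2,-3)
river: ρ → (-3,4,3)
river: ρ → (3,2,-4)
river: ρ → (-4,6,1)
river: ρ → (1,6,-4)
river: ρ → (-4,2,3)
river: ρ → (3,4,-3)
closes: descent 0, river 10
min |a| on river = 1

1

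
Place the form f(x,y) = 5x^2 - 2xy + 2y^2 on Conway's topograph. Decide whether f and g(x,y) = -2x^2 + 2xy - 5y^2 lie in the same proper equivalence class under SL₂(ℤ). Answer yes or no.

D₁ = -36, D₂ = -36
f: flip: (5,-2,2)→(2,2,5)
f: reduced (well bottom): (2,2,5) with a≤c, −a<b≤a
g is negative-definite; reduce −g:
−g: translate: b→2 (≡-2 mod 4), so (2,-2,5)→(2,2,5)
−g: reduced (well bottom): (2,2,5) with a≤c, −a<b≤a
flip sign back: reduced form of g is (-2,-2,-5)
reduced forms (2, 2, 5) vs (-2, -2, -5) ⇒ inequivalent

no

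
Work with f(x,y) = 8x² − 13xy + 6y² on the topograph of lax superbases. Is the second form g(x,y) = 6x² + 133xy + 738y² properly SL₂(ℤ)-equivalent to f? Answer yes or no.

D₁ = -23, D₂ = -23
f: translate: b→3 (≡-13 mod 16), so (8,-13,6)→(8,3,1)
f: flip: (8,3,1)→(1,-3,8)
f: translate: b→1 (≡-3 mod 2), so (1,-3,8)→(1,1,6)
f: reduced (well bottom): (1,1,6) with a≤c, −a<b≤a
g: translate: b→1 (≡133 mod 12), so (6,133,738)→(6,1,1)
g: flip: (6,1,1)→(1,-1,6)
g: translate: b→1 (≡-1 mod 2), so (1,-1,6)→(1,1,6)
g: reduced (well bottom): (1,1,6) with a≤c, −a<b≤a
reduced forms (1, 1, 6) vs (1, 1, 6) ⇒ equivalent

yes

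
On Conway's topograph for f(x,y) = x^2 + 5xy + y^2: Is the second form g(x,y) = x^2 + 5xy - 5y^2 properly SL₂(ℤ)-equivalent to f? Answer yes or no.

D₁ = 21, D₂ = 45
discriminants differ ⇒ not SL₂(ℤ)-equivalent

no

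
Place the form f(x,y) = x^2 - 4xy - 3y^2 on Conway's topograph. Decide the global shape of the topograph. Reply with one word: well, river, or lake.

D = b²−4ac = (-4)² − 4·1·(-3) = 28
D > 0 non-square ⇒ indefinite ⇒ periodic river

river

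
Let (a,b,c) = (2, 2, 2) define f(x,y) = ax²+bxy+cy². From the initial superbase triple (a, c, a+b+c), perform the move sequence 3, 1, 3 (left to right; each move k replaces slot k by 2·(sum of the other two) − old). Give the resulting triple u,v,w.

start (2,2,6) = (f(1,0),f(0,1),f(1,1))
replace slot 3: 2·(2+2) − 6 = 2 → (2,2,2)
replace slot 1: 2·(2+2) − 2 = 6 → (6,2,2)
replace slot 3: 2·(6+2) − 2 = 14 → (6,2,14)

6,2,14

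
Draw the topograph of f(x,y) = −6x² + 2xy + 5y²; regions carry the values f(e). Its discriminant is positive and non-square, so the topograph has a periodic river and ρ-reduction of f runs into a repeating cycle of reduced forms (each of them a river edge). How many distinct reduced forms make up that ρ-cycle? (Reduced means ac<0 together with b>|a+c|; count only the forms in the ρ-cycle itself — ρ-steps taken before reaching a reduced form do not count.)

D = 124, ⌊√D⌋ = 11
river: ρ → (5,8,-3)
river: ρ → (-3,10,2)
river: ρ → (2,10,-3)
river: ρ → (-3,8,5)
river: ρ → (5,2,-6)
river: ρ → (-6,10,1)
river: ρ → (1,10,-6)
river: ρ → (-6,2,5)
ρ-cycle length = 8 (tail of 0 descent steps not counted)

8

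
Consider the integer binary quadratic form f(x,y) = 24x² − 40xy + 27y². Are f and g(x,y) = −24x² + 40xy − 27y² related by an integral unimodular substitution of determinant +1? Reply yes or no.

D₁ = -992, D₂ = -992
f: translate: b→8 (≡-40 mod 48), so (24,-40,27)→(24,8,11)
f: flip: (24,8,11)→(11,-8,24)
f: reduced (well bottom): (11,-8,24) with a≤c, −a<b≤a
g is negative-definite; reduce −g:
−g: translate: b→8 (≡-40 mod 48), so (24,-40,27)→(24,8,11)
−g: flip: (24,8,11)→(11,-8,24)
−g: reduced (well bottom): (11,-8,24) with a≤c, −a<b≤a
flip sign back: reduced form of g is (-11,8,-24)
reduced forms (11, -8, 24) vs (-11, 8, -24) ⇒ inequivalent

no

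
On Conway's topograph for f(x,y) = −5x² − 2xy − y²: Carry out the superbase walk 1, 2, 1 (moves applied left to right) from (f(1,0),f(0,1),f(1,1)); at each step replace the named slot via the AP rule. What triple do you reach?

start (-5,-1,-8) = (f(1,0),f(0,1),f(1,1))
replace slot 1: 2·((-1)+(-8)) − (-5) = -13 → (-13,-1,-8)
replace slot 2: 2·((-13)+(-8)) − (-1) = -41 → (-13,-41,-8)
replace slot 1: 2·((-41)+(-8)) − (-13) = -85 → (-85,-41,-8)

-85,-41,-8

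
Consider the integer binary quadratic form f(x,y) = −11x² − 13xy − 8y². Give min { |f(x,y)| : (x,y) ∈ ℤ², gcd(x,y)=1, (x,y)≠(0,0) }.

translate: b→-9 (≡13 mod 22), so (11,13,8)→(11,-9,6)
flip: (11,-9,6)→(6,9,11)
translate: b→-3 (≡9 mod 12), so (6,9,11)→(6,-3,8)
reduced (well bottom): (6,-3,8) with a≤c, −a<b≤a
well minimum |f| = |-6| = 6 (negative-definite)

6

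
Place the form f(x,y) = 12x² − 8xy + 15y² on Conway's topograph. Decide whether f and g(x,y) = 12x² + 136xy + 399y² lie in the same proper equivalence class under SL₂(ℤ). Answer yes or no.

D₁ = -656, D₂ = -656
f: reduced (well bottom): (12,-8,15) with a≤c, −a<b≤a
g: translate: b→-8 (≡136 mod 24), so (12,136,399)→(12,-8,15)
g: reduced (well bottom): (12,-8,15) with a≤c, −a<b≤a
reduced forms (12, -8, 15) vs (12, -8, 15) ⇒ equivalent

yes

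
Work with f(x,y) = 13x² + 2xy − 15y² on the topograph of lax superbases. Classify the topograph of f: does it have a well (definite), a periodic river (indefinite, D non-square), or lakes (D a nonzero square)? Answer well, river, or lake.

D = b²−4ac = 2² − 4·13·(-15) = 784
D = 28² is a perfect square ⇒ form factors over ℤ ⇒ lakes

lake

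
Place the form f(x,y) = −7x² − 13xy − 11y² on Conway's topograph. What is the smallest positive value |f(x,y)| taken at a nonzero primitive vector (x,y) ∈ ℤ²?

translate: b→-1 (≡13 mod 14), so (7,13,11)→(7,-1,5)
flip: (7,-1,5)→(5,1,7)
reduced (well bottom): (5,1,7) with a≤c, −a<b≤a
well minimum |f| = |-5| = 5 (negative-definite)

5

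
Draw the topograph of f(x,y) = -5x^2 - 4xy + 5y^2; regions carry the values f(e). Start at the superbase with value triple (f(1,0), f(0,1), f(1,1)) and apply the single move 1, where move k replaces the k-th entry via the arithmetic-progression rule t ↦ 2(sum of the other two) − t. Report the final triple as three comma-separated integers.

start (-5,5,-4) = (f(1,0),f(0,1),f(1,1))
replace slot 1: 2·(5+(-4)) − (-5) = 7 → (7,5,-4)

7,5,-4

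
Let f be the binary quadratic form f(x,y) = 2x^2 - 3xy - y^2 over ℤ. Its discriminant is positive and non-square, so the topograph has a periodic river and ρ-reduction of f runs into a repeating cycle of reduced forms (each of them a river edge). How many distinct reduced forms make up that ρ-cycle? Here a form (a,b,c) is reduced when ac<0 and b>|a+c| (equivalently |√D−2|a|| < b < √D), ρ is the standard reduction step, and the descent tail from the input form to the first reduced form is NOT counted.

D = 17, ⌊√D⌋ = 4
descent: ρ → (-1,3,2)  [lands on river]
river: ρ → (2,1,-2)
river: ρ → (-2,3,1)
river: ρ → (1,3,-2)
river: ρ → (-2,1,2)
river: ρ → (2,3,-1)
ρ-cycle length = 6 (tail of 1 descent step not counted)

6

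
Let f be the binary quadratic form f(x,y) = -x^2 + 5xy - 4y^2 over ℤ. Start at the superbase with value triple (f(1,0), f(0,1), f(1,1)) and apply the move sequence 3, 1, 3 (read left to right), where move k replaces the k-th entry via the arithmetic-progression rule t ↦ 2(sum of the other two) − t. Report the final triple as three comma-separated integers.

start (-1,-4,0) = (f(1,0),f(0,1),f(1,1))
replace slot 3: 2·((-1)+(-4)) − 0 = -10 → (-1,-4,-10)
replace slot 1: 2·((-4)+(-10)) − (-1) = -27 → (-27,-4,-10)
replace slot 3: 2·((-27)+(-4)) − (-10) = -52 → (-27,-4,-52)

-27,-4,-52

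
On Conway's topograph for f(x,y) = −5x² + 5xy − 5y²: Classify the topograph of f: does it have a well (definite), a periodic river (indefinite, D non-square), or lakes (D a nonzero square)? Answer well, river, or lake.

D = b²−4ac = 5² − 4·(-5)·(-5) = -75
D < 0 ⇒ definite ⇒ every region one sign ⇒ single well

well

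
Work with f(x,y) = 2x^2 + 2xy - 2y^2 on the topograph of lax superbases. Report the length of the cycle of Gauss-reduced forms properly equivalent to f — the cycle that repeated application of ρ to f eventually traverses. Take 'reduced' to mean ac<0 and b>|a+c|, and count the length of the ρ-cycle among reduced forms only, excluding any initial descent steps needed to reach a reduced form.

D = 20, ⌊√D⌋ = 4
river: ρ → (-2,2,2)
river: ρ → (2,2,-2)
ρ-cycle length = 2 (tail of 0 descent steps not counted)

2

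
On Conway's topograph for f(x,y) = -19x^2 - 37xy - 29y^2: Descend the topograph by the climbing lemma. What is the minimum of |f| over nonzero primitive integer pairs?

translate: b→-1 (≡37 mod 38), so (19,37,29)→(19,-1,11)
flip: (19,-1,11)→(11,1,19)
reduced (well bottom): (11,1,19) with a≤c, −a<b≤a
well minimum |f| = |-11| = 11 (negative-definite)

11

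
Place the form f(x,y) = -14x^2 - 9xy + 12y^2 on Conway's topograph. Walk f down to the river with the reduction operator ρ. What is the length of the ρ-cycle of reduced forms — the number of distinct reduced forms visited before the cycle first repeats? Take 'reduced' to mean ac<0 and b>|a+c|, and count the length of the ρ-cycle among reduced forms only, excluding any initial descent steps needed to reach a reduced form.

D = 753, ⌊√D⌋ = 27
descent: ρ → (12,9,-14)  [lands on river]
river: ρ → (-14,19,7)
river: ρ → (7,23,-8)
river: ρ → (-8,25,4)
river: ρ → (4,23,-14)
river: ρ → (-14,5,13)
river: ρ → (13,21,-6)
river: ρ → (-6,27,1)
river: ρ → (1,27,-6)
river: ρ → (-6,21,13)
river: ρ → (13,5,-14)
river: ρ → (-14,23,4)
river: ρ → (4,25,-8)
river: ρ → (-8,23,7)
river: ρ → (7,19,-14)
river: ρ → (-14,9,12)
river: ρ → (12,15,-11)
river: ρ → (-11,7,16)
river: ρ → (16,25,-2)
river: ρ → (-2,27,3)
river: ρ → (3,27,-2)
river: ρ → (-2,25,16)
river: ρ → (16,7,-11)
river: ρ → (-11,15,12)
ρ-cycle length = 24 (tail of 1 descent step not counted)

24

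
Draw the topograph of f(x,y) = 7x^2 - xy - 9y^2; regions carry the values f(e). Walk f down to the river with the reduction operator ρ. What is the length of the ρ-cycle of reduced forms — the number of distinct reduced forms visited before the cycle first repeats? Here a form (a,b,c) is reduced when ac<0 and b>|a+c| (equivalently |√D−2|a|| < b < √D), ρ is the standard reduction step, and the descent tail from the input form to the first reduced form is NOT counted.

D = 253, ⌊√D⌋ = 15
descent: ρ → (-9,1,7)
descent: ρ → (7,13,-3)  [lands on river]
river: ρ → (-3,11,11)
river: ρ → (11,11,-3)
river: ρ → (-3,13,7)
river: ρ → (7,15,-1)
river: ρ → (-1,15,7)
ρ-cycle length = 6 (tail of 2 descent steps not counted)

6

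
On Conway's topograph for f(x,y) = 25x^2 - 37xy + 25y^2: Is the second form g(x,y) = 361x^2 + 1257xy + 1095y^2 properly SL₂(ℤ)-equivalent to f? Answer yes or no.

D₁ = -1131, D₂ = -1131
f: translate: b→13 (≡-37 mod 50), so (25,-37,25)→(25,13,13)
f: flip: (25,13,13)→(13,-13,25)
f: translate: b→13 (≡-13 mod 26), so (13,-13,25)→(13,13,25)
f: reduced (well bottom): (13,13,25) with a≤c, −a<b≤a
g: translate: b→-187 (≡1257 mod 722), so (361,1257,1095)→(361,-187,25)
g: flip: (361,-187,25)→(25,187,361)
g: translate: b→-13 (≡187 mod 50), so (25,187,361)→(25,-13,13)
g: flip: (25,-13,13)→(13,13,25)
g: reduced (well bottom): (13,13,25) with a≤c, −a<b≤a
reduced forms (13, 13, 25) vs (13, 13, 25) ⇒ equivalent

yes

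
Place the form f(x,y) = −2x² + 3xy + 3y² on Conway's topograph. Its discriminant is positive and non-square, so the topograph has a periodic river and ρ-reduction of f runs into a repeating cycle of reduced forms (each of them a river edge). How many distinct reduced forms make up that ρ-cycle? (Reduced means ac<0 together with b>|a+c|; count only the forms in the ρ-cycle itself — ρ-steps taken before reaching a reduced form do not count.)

D = 33, ⌊√D⌋ = 5
river: ρ → (3,3,-2)
river: ρ → (-2,5,1)
river: ρ → (1,5,-2)
river: ρ → (-2,3,3)
ρ-cycle length = 4 (tail of 0 descent steps not counted)

4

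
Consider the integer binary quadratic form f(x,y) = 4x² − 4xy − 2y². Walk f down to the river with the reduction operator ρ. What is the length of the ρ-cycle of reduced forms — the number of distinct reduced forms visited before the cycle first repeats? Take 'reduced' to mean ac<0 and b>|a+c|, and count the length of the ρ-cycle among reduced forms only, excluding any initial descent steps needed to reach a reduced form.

D = 48, ⌊√D⌋ = 6
descent: ρ → (-2,4,4)  [lands on river]
river: ρ → (4,4,-2)
ρ-cycle length = 2 (tail of 1 descent step not counted)

2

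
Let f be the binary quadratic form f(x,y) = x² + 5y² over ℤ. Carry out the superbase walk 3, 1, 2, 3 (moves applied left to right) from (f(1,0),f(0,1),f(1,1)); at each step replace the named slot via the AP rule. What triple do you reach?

start (1,5,6) = (f(1,0),f(0,1),f(1,1))
replace slot 3: 2·(1+5) − 6 = 6 → (1,5,6)
replace slot 1: 2·(5+6) − 1 = 21 → (21,5,6)
replace slot 2: 2·(21+6) − 5 = 49 → (21,49,6)
replace slot 3: 2·(21+49) − 6 = 134 → (21,49,134)

21,49,134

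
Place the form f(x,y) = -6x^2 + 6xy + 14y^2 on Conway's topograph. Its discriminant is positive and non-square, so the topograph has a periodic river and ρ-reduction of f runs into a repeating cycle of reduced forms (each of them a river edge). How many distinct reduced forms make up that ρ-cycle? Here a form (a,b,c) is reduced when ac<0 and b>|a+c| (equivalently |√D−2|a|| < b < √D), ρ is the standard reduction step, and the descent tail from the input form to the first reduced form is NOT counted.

D = 372, ⌊√D⌋ = 19
descent: ρ → (14,-6,-6)
descent: ρ → (-6,18,2)  [lands on river]
river: ρ → (2,18,-6)
ρ-cycle length = 2 (tail of 2 descent steps not counted)

2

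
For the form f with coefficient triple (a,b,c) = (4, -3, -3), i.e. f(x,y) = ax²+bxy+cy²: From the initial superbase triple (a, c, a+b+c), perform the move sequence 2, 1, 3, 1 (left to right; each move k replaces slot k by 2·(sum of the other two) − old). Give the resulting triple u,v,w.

start (4,-3,-2) = (f(1,0),f(0,1),f(1,1))
replace slot 2: 2·(4+(-2)) − (-3) = 7 → (4,7,-2)
replace slot 1: 2·(7+(-2)) − 4 = 6 → (6,7,-2)
replace slot 3: 2·(6+7) − (-2) = 28 → (6,7,28)
replace slot 1: 2·(7+28) − 6 = 64 → (64,7,28)

64,7,28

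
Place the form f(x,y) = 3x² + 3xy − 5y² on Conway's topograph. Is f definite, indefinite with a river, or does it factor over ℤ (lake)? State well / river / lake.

D = b²−4ac = 3² − 4·3·(-5) = 69
D > 0 non-square ⇒ indefinite ⇒ periodic river

river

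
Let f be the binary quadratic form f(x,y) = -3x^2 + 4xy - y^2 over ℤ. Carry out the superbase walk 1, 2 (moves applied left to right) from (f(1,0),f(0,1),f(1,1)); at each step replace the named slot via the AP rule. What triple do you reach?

start (-3,-1,0) = (f(1,0),f(0,1),f(1,1))
replace slot 1: 2·((-1)+0) − (-3) = 1 → (1,-1,0)
replace slot 2: 2·(1+0) − (-1) = 3 → (1,3,0)

1,3,0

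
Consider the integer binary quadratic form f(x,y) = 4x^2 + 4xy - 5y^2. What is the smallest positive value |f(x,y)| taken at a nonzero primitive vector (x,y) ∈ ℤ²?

river: ρ → (-5,6,3)
river: ρ → (3,6,-5)
river: ρ → (-5,4,4)
river: ρ → (4,4,-5)
closes: descent 0, river 4
min |a| on river = 3

3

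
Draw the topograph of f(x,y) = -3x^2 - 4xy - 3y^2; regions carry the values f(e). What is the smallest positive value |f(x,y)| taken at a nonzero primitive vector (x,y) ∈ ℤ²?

translate: b→-2 (≡4 mod 6), so (3,4,3)→(3,-2,2)
flip: (3,-2,2)→(2,2,3)
reduced (well bottom): (2,2,3) with a≤c, −a<b≤a
well minimum |f| = |-2| = 2 (negative-definite)

2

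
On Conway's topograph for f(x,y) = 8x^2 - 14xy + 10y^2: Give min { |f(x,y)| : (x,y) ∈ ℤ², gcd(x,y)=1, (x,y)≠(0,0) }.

translate: b→2 (≡-14 mod 16), so (8,-14,10)→(8,2,4)
flip: (8,2,4)→(4,-2,8)
reduced (well bottom): (4,-2,8) with a≤c, −a<b≤a
well minimum = a = 4

4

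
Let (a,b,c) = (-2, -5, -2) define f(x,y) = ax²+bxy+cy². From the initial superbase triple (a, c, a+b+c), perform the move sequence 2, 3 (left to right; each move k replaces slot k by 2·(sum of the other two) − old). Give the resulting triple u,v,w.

start (-2,-2,-9) = (f(1,0),f(0,1),f(1,1))
replace slot 2: 2·((-2)+(-9)) − (-2) = -20 → (-2,-20,-9)
replace slot 3: 2·((-2)+(-20)) − (-9) = -35 → (-2,-20,-35)

-2,-20,-35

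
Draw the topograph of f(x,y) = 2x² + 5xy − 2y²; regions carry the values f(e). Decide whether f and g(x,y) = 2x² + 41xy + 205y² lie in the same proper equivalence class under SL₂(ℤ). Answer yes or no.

D₁ = 41, D₂ = 41
river cycle of f (length 10): (-2, 3, 4), (4, 5, -1), (-1, 5, 4), (4, 3, -2), (-2, 5, 2), (2, 3, -4), (-4, 5, 1), (1, 5, -4), (-4, 3, 2), (2, 5, -2)
river cycle of g (length 10): (2, 5, -2), (-2, 3, 4), (4, 5, -1), (-1, 5, 4), (4, 3, -2), (-2, 5, 2), (2, 3, -4), (-4, 5, 1), (1, 5, -4), (-4, 3, 2)
cycles coincide ⇒ equivalent

yes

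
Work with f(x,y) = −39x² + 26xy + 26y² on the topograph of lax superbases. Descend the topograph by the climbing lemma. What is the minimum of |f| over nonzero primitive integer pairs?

river: ρ → (26,26,-39)
river: ρ → (-39,52,13)
river: ρ → (13,52,-39)
river: ρ → (-39,26,26)
closes: descent 0, river 4
min |a| on river = 13

13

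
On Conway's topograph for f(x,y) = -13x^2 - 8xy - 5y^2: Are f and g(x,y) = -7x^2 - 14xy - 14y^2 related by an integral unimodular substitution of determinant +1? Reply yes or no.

D₁ = -196, D₂ = -196
f is negative-definite; reduce −f:
−f: flip: (13,8,5)→(5,-8,13)
−f: translate: b→2 (≡-8 mod 10), so (5,-8,13)→(5,2,10)
−f: reduced (well bottom): (5,2,10) with a≤c, −a<b≤a
flip sign back: reduced form of f is (-5,-2,-10)
g is negative-definite; reduce −g:
−g: translate: b→0 (≡14 mod 14), so (7,14,14)→(7,0,7)
−g: reduced (well bottom): (7,0,7) with a≤c, −a<b≤a
flip sign back: reduced form of g is (-7,0,-7)
reduced forms (-5, -2, -10) vs (-7, 0, -7) ⇒ inequivalent

no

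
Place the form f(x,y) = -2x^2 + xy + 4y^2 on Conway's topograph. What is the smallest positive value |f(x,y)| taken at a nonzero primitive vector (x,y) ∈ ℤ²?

descent: ρ → (4,-1,-2)
descent: ρ → (-2,5,1)  [lands on river]
river: ρ → (1,5,-2)
river: ρ → (-2,3,3)
river: ρ → (3,3,-2)
closes: descent 2, river 4
min |a| on river = 1

1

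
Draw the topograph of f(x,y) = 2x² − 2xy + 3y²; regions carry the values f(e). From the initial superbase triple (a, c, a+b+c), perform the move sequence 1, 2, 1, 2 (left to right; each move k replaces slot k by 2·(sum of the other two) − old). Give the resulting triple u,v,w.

start (2,3,3) = (f(1,0),f(0,1),f(1,1))
replace slot 1: 2·(3+3) − 2 = 10 → (10,3,3)
replace slot 2: 2·(10+3) − 3 = 23 → (10,23,3)
replace slot 1: 2·(23+3) − 10 = 42 → (42,23,3)
replace slot 2: 2·(42+3) − 23 = 67 → (42,67,3)

42,67,3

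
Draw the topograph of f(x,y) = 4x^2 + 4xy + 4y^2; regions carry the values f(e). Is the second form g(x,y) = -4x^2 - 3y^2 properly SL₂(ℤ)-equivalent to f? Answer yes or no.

D₁ = -48, D₂ = -48
f: reduced (well bottom): (4,4,4) with a≤c, −a<b≤a
g is negative-definite; reduce −g:
−g: flip: (4,0,3)→(3,0,4)
−g: reduced (well bottom): (3,0,4) with a≤c, −a<b≤a
flip sign back: reduced form of g is (-3,0,-4)
reduced forms (4, 4, 4) vs (-3, 0, -4) ⇒ inequivalent

no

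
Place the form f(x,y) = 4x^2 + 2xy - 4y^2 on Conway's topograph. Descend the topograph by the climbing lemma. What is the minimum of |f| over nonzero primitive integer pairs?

river: ρ → (-4,6,2)
river: ρ → (2,6,-4)
river: ρ → (-4,2,4)
river: ρ → (4,6,-2)
river: ρ → (-2,6,4)
river: ρ → (4,2,-4)
closes: descent 0, river 6
min |a| on river = 2

2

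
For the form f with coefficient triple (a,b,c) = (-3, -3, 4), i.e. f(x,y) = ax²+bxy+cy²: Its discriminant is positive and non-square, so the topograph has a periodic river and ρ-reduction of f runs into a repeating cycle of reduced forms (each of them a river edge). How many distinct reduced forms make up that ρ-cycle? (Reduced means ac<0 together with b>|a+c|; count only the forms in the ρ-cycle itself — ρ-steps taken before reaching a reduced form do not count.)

D = 57, ⌊√D⌋ = 7
descent: ρ → (4,3,-3)  [lands on river]
river: ρ → (-3,3,4)
river: ρ → (4,5,-2)
river: ρ → (-2,7,1)
river: ρ → (1,7,-2)
river: ρ → (-2,5,4)
ρ-cycle length = 6 (tail of 1 descent step not counted)

6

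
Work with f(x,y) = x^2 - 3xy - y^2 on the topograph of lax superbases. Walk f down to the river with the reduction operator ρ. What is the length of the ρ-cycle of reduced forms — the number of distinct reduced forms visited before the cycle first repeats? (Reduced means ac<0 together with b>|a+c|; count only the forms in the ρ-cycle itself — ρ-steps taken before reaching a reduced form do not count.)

D = 13, ⌊√D⌋ = 3
descent: ρ → (-1,3,1)  [lands on river]
river: ρ → (1,3,-1)
ρ-cycle length = 2 (tail of 1 descent step not counted)

2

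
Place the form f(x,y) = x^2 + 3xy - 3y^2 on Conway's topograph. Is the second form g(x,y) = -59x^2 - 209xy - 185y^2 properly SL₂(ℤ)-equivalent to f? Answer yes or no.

D₁ = 21, D₂ = 21
river cycle of f (length 2): (-3, 3, 1), (1, 3, -3)
river cycle of g (length 2): (-3, 3, 1), (1, 3, -3)
cycles coincide ⇒ equivalent

yes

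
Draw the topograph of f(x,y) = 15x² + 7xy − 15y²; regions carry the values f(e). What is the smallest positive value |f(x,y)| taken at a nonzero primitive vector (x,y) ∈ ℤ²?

river: ρ → (-15,23,7)
river: ρ → (7,19,-21)
river: ρ → (-21,23,5)
river: ρ → (5,27,-11)
river: ρ → (-11,17,15)
river: ρ → (15,13,-13)
river: ρ → (-13,13,15)
river: ρ → (15,17,-11)
river: ρ → (-11,27,5)
river: ρ → (5,23,-21)
river: ρ → (-21,19,7)
river: ρ → (7,23,-15)
river: ρ → (-15,7,15)
river: ρ → (15,23,-7)
river: ρ → (-7,19,21)
river: ρ → (21,23,-5)
river: ρ → (-5,27,11)
river: ρ → (11,17,-15)
river: ρ → (-15,13,13)
river: ρ → (13,13,-15)
river: ρ → (-15,17,11)
river: ρ → (11,27,-5)
river: ρ → (-5,23,21)
river: ρ → (21,19,-7)
river: ρ → (-7,23,15)
river: ρ → (15,7,-15)
closes: descent 0, river 26
min |a| on river = 5

5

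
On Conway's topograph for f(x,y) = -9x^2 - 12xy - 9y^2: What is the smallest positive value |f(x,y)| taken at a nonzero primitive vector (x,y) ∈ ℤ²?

translate: b→-6 (≡12 mod 18), so (9,12,9)→(9,-6,6)
flip: (9,-6,6)→(6,6,9)
reduced (well bottom): (6,6,9) with a≤c, −a<b≤a
well minimum |f| = |-6| = 6 (negative-definite)

6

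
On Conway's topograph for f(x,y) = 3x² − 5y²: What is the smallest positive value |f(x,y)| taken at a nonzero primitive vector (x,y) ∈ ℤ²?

descent: ρ → (-5,0,3)
descent: ρ → (3,6,-2)  [lands on river]
river: ρ → (-2,6,3)
closes: descent 2, river 2
min |a| on river = 2

2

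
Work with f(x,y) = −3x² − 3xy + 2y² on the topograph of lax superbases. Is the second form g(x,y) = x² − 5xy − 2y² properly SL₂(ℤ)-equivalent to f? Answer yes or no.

D₁ = 33, D₂ = 33
river cycle of f (length 4): (2, 3, -3), (-3, 3, 2), (2, 5, -1), (-1, 5, 2)
river cycle of g (length 4): (-2, 5, 1), (1, 5, -2), (-2, 3, 3), (3, 3, -2)
cycles differ ⇒ inequivalent

no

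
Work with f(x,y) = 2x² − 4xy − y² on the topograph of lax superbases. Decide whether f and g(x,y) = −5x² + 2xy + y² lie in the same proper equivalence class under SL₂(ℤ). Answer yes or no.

D₁ = 24, D₂ = 24
river cycle of f (length 2): (-1, 4, 2), (2, 4, -1)
river cycle of g (length 2): (1, 4, -2), (-2, 4, 1)
cycles differ ⇒ inequivalent

no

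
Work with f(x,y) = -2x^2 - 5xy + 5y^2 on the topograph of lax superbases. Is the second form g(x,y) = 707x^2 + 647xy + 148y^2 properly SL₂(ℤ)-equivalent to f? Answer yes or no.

D₁ = 65, D₂ = 65
river cycle of f (length 6): (5, 5, -2), (-2, 7, 2), (2, 5, -5), (-5, 5, 2), (2, 7, -2), (-2, 5, 5)
river cycle of g (length 6): (5, 5, -2), (-2, 7, 2), (2, 5, -5), (-5, 5, 2), (2, 7, -2), (-2, 5, 5)
cycles coincide ⇒ equivalent

yes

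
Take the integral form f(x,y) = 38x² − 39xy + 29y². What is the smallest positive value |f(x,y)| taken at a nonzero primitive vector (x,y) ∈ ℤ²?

translate: b→37 (≡-39 mod 76), so (38,-39,29)→(38,37,28)
flip: (38,37,28)→(28,-37,38)
translate: b→19 (≡-37 mod 56), so (28,-37,38)→(28,19,29)
reduced (well bottom): (28,19,29) with a≤c, −a<b≤a
well minimum = a = 28

28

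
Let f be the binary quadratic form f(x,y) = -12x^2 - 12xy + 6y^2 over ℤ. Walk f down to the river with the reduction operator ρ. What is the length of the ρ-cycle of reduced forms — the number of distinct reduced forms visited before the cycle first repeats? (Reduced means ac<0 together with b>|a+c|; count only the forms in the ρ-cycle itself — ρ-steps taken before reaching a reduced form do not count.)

D = 432, ⌊√D⌋ = 20
descent: ρ → (6,12,-12)  [lands on river]
river: ρ → (-12,12,6)
ρ-cycle length = 2 (tail of 1 descent step not counted)

2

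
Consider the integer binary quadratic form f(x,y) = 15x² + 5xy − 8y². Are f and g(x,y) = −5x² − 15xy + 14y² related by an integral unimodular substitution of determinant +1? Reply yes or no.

D₁ = 505, D₂ = 505
river cycle of f (length 8): (-8, 11, 12), (12, 13, -7), (-7, 15, 10), (10, 5, -12), (-12, 19, 3), (3, 17, -18), (-18, 19, 2), (2, 21, -8)
river cycle of g (length 8): (14, 15, -5), (-5, 15, 14), (14, 13, -6), (-6, 11, 16), (16, 21, -1), (-1, 21, 16), (16, 11, -6), (-6, 13, 14)
cycles differ ⇒ inequivalent

no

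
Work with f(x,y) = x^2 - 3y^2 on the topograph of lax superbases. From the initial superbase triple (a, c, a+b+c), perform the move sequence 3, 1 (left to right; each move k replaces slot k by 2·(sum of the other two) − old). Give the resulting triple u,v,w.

start (1,-3,-2) = (f(1,0),f(0,1),f(1,1))
replace slot 3: 2·(1+(-3)) − (-2) = -2 → (1,-3,-2)
replace slot 1: 2·((-3)+(-2)) − 1 = -11 → (-11,-3,-2)

-11,-3,-2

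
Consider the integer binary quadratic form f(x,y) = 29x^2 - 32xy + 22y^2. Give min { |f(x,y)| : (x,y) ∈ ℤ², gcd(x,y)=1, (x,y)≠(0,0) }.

translate: b→26 (≡-32 mod 58), so (29,-32,22)→(29,26,19)
flip: (29,26,19)→(19,-26,29)
translate: b→12 (≡-26 mod 38), so (19,-26,29)→(19,12,22)
reduced (well bottom): (19,12,22) with a≤c, −a<b≤a
well minimum = a = 19

19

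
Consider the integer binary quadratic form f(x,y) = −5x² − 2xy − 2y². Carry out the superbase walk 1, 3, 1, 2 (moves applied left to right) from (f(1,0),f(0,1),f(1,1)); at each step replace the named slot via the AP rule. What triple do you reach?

start (-5,-2,-9) = (f(1,0),f(0,1),f(1,1))
replace slot 1: 2·((-2)+(-9)) − (-5) = -17 → (-17,-2,-9)
replace slot 3: 2·((-17)+(-2)) − (-9) = -29 → (-17,-2,-29)
replace slot 1: 2·((-2)+(-29)) − (-17) = -45 → (-45,-2,-29)
replace slot 2: 2·((-45)+(-29)) − (-2) = -146 → (-45,-146,-29)

-45,-146,-29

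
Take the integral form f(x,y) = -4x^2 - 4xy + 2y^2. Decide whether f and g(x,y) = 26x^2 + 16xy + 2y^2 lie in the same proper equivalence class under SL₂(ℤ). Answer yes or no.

D₁ = 48, D₂ = 48
river cycle of f (length 2): (2, 4, -4), (-4, 4, 2)
river cycle of g (length 2): (2, 4, -4), (-4, 4, 2)
cycles coincide ⇒ equivalent

yes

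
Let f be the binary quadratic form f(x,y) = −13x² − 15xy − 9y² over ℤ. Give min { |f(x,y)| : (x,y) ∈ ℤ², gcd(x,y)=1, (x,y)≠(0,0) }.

translate: b→-11 (≡15 mod 26), so (13,15,9)→(13,-11,7)
flip: (13,-11,7)→(7,11,13)
translate: b→-3 (≡11 mod 14), so (7,11,13)→(7,-3,9)
reduced (well bottom): (7,-3,9) with a≤c, −a<b≤a
well minimum |f| = |-7| = 7 (negative-definite)

7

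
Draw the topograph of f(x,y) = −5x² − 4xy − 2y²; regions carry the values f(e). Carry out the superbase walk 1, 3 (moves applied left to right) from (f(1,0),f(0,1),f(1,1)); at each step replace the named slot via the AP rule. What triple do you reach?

start (-5,-2,-11) = (f(1,0),f(0,1),f(1,1))
replace slot 1: 2·((-2)+(-11)) − (-5) = -21 → (-21,-2,-11)
replace slot 3: 2·((-21)+(-2)) − (-11) = -35 → (-21,-2,-35)

-21,-2,-35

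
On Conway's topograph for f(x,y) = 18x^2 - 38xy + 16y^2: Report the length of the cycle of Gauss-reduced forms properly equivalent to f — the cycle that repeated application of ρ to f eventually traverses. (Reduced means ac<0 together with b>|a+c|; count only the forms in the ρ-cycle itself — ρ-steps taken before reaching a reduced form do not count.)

D = 292, ⌊√D⌋ = 17
descent: ρ → (16,6,-4)
descent: ρ → (-4,10,12)  [lands on river]
river: ρ → (12,14,-2)
river: ρ → (-2,14,12)
river: ρ → (12,10,-4)
river: ρ → (-4,14,6)
river: ρ → (6,10,-8)
river: ρ → (-8,6,8)
river: ρ → (8,10,-6)
river: ρ → (-6,14,4)
river: ρ → (4,10,-12)
river: ρ → (-12,14,2)
river: ρ → (2,14,-12)
river: ρ → (-12,10,4)
river: ρ → (4,14,-6)
river: ρ → (-6,10,8)
river: ρ → (8,6,-8)
river: ρ → (-8,10,6)
river: ρ → (6,14,-4)
ρ-cycle length = 18 (tail of 2 descent steps not counted)

18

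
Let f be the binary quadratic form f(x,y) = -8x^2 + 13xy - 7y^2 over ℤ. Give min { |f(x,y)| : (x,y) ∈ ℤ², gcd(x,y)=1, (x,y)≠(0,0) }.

translate: b→3 (≡-13 mod 16), so (8,-13,7)→(8,3,2)
flip: (8,3,2)→(2,-3,8)
translate: b→1 (≡-3 mod 4), so (2,-3,8)→(2,1,7)
reduced (well bottom): (2,1,7) with a≤c, −a<b≤a
well minimum |f| = |-2| = 2 (negative-definite)

2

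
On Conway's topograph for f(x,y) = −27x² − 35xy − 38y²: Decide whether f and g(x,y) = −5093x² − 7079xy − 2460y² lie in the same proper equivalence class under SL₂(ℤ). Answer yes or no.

D₁ = -2879, D₂ = -2879
f is negative-definite; reduce −f:
−f: translate: b→-19 (≡35 mod 54), so (27,35,38)→(27,-19,30)
−f: reduced (well bottom): (27,-19,30) with a≤c, −a<b≤a
flip sign back: reduced form of f is (-27,19,-30)
g is negative-definite; reduce −g:
−g: translate: b→-3107 (≡7079 mod 10186), so (5093,7079,2460)→(5093,-3107,474)
−g: flip: (5093,-3107,474)→(474,3107,5093)
−g: translate: b→263 (≡3107 mod 948), so (474,3107,5093)→(474,263,38)
−g: flip: (474,263,38)→(38,-263,474)
−g: translate: b→-35 (≡-263 mod 76), so (38,-263,474)→(38,-35,27)
−g: flip: (38,-35,27)→(27,35,38)
−g: translate: b→-19 (≡35 mod 54), so (27,35,38)→(27,-19,30)
−g: reduced (well bottom): (27,-19,30) with a≤c, −a<b≤a
flip sign back: reduced form of g is (-27,19,-30)
reduced forms (-27, 19, -30) vs (-27, 19, -30) ⇒ equivalent

yes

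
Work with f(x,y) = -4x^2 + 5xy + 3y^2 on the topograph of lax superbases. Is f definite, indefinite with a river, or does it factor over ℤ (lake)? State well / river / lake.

D = b²−4ac = 5² − 4·(-4)·3 = 73
D > 0 non-square ⇒ indefinite ⇒ periodic river

river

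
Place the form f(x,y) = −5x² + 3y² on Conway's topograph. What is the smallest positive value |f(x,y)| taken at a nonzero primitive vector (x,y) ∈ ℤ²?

descent: ρ → (3,6,-2)  [lands on river]
river: ρ → (-2,6,3)
closes: descent 1, river 2
min |a| on river = 2

2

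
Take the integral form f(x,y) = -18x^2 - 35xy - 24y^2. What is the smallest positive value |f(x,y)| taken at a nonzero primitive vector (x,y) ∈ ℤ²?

translate: b→-1 (≡35 mod 36), so (18,35,24)→(18,-1,7)
flip: (18,-1,7)→(7,1,18)
reduced (well bottom): (7,1,18) with a≤c, −a<b≤a
well minimum |f| = |-7| = 7 (negative-definite)

7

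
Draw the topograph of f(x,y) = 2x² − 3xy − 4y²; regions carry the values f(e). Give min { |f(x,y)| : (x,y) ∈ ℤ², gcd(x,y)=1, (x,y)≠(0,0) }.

descent: ρ → (-4,3,2)  [lands on river]
river: ρ → (2,5,-2)
river: ρ → (-2,3,4)
river: ρ → (4,5,-1)
river: ρ → (-1,5,4)
river: ρ → (4,3,-2)
river: ρ → (-2,5,2)
river: ρ → (2,3,-4)
river: ρ → (-4,5,1)
river: ρ → (1,5,-4)
closes: descent 1, river 10
min |a| on river = 1

1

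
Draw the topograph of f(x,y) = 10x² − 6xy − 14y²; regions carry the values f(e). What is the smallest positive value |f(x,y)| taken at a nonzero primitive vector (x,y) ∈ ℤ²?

descent: ρ → (-14,6,10)  [lands on river]
river: ρ → (10,14,-10)
river: ρ → (-10,6,14)
river: ρ → (14,22,-2)
river: ρ → (-2,22,14)
river: ρ → (14,6,-10)
river: ρ → (-10,14,10)
river: ρ → (10,6,-14)
river: ρ → (-14,22,2)
river: ρ → (2,22,-14)
closes: descent 1, river 10
min |a| on river = 2

2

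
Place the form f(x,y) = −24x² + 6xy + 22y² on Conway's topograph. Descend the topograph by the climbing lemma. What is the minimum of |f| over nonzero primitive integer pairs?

river: ρ → (22,38,-8)
river: ρ → (-8,42,12)
river: ρ → (12,30,-26)
river: ρ → (-26,22,16)
river: ρ → (16,42,-6)
river: ρ → (-6,42,16)
river: ρ → (16,22,-26)
river: ρ → (-26,30,12)
river: ρ → (12,42,-8)
river: ρ → (-8,38,22)
river: ρ → (22,6,-24)
river: ρ → (-24,42,4)
river: ρ → (4,46,-2)
river: ρ → (-2,46,4)
river: ρ → (4,42,-24)
river: ρ → (-24,6,22)
closes: descent 0, river 16
min |a| on river = 2

2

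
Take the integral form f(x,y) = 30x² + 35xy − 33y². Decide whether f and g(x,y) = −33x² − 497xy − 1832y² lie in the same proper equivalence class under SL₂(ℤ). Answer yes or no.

D₁ = 5185, D₂ = 5185
river cycle of f (length 18): (-33, 31, 32), (32, 33, -32), (-32, 31, 33), (33, 35, -30), (-30, 25, 38), (38, 51, -17), (-17, 51, 38), (38, 25, -30), (-30, 35, 33), (33, 31, -32), … (8 more)
river cycle of g (length 18): (-33, 31, 32), (32, 33, -32), (-32, 31, 33), (33, 35, -30), (-30, 25, 38), (38, 51, -17), (-17, 51, 38), (38, 25, -30), (-30, 35, 33), (33, 31, -32), … (8 more)
cycles coincide ⇒ equivalent

yes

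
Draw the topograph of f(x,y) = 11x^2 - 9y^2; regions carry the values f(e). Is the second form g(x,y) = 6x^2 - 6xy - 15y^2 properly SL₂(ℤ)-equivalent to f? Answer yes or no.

D₁ = 396, D₂ = 396
river cycle of f (length 2): (-9, 18, 2), (2, 18, -9)
river cycle of g (length 2): (6, 18, -3), (-3, 18, 6)
cycles differ ⇒ inequivalent

no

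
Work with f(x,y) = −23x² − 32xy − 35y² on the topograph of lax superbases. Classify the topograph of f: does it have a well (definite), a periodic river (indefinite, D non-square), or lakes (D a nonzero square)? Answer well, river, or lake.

D = b²−4ac = (-32)² − 4·(-23)·(-35) = -2196
D < 0 ⇒ definite ⇒ every region one sign ⇒ single well

well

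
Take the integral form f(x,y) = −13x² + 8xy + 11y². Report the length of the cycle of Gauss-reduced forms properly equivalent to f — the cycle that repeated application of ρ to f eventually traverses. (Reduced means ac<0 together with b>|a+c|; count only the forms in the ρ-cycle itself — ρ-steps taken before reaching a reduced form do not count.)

D = 636, ⌊√D⌋ = 25
river: ρ → (11,14,-10)
river: ρ → (-10,6,15)
river: ρ → (15,24,-1)
river: ρ → (-1,24,15)
river: ρ → (15,6,-10)
river: ρ → (-10,14,11)
river: ρ → (11,8,-13)
river: ρ → (-13,18,6)
river: ρ → (6,18,-13)
river: ρ → (-13,8,11)
ρ-cycle length = 10 (tail of 0 descent steps not counted)

10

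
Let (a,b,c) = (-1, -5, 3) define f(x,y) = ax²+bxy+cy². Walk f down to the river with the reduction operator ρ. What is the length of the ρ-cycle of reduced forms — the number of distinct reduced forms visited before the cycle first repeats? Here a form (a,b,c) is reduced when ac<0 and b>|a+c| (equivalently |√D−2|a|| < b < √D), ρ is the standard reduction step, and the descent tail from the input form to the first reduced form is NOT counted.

D = 37, ⌊√D⌋ = 6
descent: ρ → (3,5,-1)  [lands on river]
river: ρ → (-1,5,3)
river: ρ → (3,1,-3)
river: ρ → (-3,5,1)
river: ρ → (1,5,-3)
river: ρ → (-3,1,3)
ρ-cycle length = 6 (tail of 1 descent step not counted)

6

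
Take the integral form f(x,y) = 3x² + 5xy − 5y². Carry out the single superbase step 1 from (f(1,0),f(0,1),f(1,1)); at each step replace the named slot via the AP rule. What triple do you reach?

start (3,-5,3) = (f(1,0),f(0,1),f(1,1))
replace slot 1: 2·((-5)+3) − 3 = -7 → (-7,-5,3)

-7,-5,3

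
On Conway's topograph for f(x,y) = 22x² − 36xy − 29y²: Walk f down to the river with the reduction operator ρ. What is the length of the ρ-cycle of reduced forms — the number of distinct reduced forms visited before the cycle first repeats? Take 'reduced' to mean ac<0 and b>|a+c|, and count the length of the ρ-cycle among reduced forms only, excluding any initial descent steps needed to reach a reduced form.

D = 3848, ⌊√D⌋ = 62
descent: ρ → (-29,36,22)  [lands on river]
river: ρ → (22,52,-13)
river: ρ → (-13,52,22)
river: ρ → (22,36,-29)
river: ρ → (-29,22,29)
river: ρ → (29,36,-22)
river: ρ → (-22,52,13)
river: ρ → (13,52,-22)
river: ρ → (-22,36,29)
river: ρ → (29,22,-29)
ρ-cycle length = 10 (tail of 1 descent step not counted)

10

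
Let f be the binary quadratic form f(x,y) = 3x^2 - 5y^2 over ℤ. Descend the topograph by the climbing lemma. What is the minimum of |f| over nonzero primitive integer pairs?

descent: ρ → (-5,0,3)
descent: ρ → (3,6,-2)  [lands on river]
river: ρ → (-2,6,3)
closes: descent 2, river 2
min |a| on river = 2

2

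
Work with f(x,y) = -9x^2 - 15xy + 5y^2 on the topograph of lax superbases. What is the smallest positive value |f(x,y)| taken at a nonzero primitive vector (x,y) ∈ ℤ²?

descent: ρ → (5,15,-9)  [lands on river]
river: ρ → (-9,3,11)
river: ρ → (11,19,-1)
river: ρ → (-1,19,11)
river: ρ → (11,3,-9)
river: ρ → (-9,15,5)
closes: descent 1, river 6
min |a| on river = 1

1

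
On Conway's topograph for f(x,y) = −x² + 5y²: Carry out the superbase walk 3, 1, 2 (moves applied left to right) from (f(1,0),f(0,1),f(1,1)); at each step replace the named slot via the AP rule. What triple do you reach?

start (-1,5,4) = (f(1,0),f(0,1),f(1,1))
replace slot 3: 2·((-1)+5) − 4 = 4 → (-1,5,4)
replace slot 1: 2·(5+4) − (-1) = 19 → (19,5,4)
replace slot 2: 2·(19+4) − 5 = 41 → (19,41,4)

19,41,4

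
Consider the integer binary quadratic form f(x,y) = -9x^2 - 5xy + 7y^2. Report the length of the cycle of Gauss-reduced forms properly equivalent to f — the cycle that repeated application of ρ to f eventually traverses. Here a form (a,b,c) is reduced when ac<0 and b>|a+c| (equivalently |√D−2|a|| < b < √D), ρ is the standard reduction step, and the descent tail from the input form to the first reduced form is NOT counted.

D = 277, ⌊√D⌋ = 16
descent: ρ → (7,5,-9)  [lands on river]
river: ρ → (-9,13,3)
river: ρ → (3,11,-13)
river: ρ → (-13,15,1)
river: ρ → (1,15,-13)
river: ρ → (-13,11,3)
river: ρ → (3,13,-9)
river: ρ → (-9,5,7)
river: ρ → (7,9,-7)
river: ρ → (-7,5,9)
river: ρ → (9,13,-3)
river: ρ → (-3,11,13)
river: ρ → (13,15,-1)
river: ρ → (-1,15,13)
river: ρ → (13,11,-3)
river: ρ → (-3,13,9)
river: ρ → (9,5,-7)
river: ρ → (-7,9,7)
ρ-cycle length = 18 (tail of 1 descent step not counted)

18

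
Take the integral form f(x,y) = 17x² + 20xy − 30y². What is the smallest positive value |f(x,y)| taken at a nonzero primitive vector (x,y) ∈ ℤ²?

river: ρ → (-30,40,7)
river: ρ → (7,44,-18)
river: ρ → (-18,28,23)
river: ρ → (23,18,-23)
river: ρ → (-23,28,18)
river: ρ → (18,44,-7)
river: ρ → (-7,40,30)
river: ρ → (30,20,-17)
river: ρ → (-17,48,2)
river: ρ → (2,48,-17)
river: ρ → (-17,20,30)
river: ρ → (30,40,-7)
river: ρ → (-7,44,18)
river: ρ → (18,28,-23)
river: ρ → (-23,18,23)
river: ρ → (23,28,-18)
river: ρ → (-18,44,7)
river: ρ → (7,40,-30)
river: ρ → (-30,20,17)
river: ρ → (17,48,-2)
river: ρ → (-2,48,17)
river: ρ → (17,20,-30)
closes: descent 0, river 22
min |a| on river = 2

2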